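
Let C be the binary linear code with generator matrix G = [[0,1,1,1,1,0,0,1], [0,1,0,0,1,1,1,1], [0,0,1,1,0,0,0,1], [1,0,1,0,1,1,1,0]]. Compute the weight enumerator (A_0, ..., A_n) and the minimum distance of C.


Weight distribution: A_0 = 1, A_2 = 1, A_3 = 4, A_4 = 3, A_5 = 4, A_6 = 3. Minimum distance d = 2.

Enumerate all 2^4 = 16 messages m ∈ F_2^4.
For each, compute codeword c = mG in F_2^8, then tally its weight.
  m = 0000 → c = 00000000, weight = 0.
  m = 1000 → c = 01111001, weight = 5.
  m = 0100 → c = 01001111, weight = 5.
  m = 1100 → c = 00110110, weight = 4.
  m = 0010 → c = 00110001, weight = 3.
  m = 1010 → c = 01001000, weight = 2.
  m = 0110 → c = 01111110, weight = 6.
  m = 1110 → c = 00000111, weight = 3.
  m = 0001 → c = 10101110, weight = 5.
  m = 1001 → c = 11010111, weight = 6.
  m = 0101 → c = 11100001, weight = 4.
  m = 1101 → c = 10011000, weight = 3.
  m = 0011 → c = 10011111, weight = 6.
  m = 1011 → c = 11100110, weight = 5.
  m = 0111 → c = 11010000, weight = 3.
  m = 1111 → c = 10101001, weight = 4.
Tally weights:
  weight 0: 1 codewords.
  weight 2: 1 codewords.
  weight 3: 4 codewords.
  weight 4: 3 codewords.
  weight 5: 4 codewords.
  weight 6: 3 codewords.
Minimum distance d = smallest w > 0 with A_w > 0 = 2.
Sanity: Σ A_w = 16 = 2^4 = 16 ✓.


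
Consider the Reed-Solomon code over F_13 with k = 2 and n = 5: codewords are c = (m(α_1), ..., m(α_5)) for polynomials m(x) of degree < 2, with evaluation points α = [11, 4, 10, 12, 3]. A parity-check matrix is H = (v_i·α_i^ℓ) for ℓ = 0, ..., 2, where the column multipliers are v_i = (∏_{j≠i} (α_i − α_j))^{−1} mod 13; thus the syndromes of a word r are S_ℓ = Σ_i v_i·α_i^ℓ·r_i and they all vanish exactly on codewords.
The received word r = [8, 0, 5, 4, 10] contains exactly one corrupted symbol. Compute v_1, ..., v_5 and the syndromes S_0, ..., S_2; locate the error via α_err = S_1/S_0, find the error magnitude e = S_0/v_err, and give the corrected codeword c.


S = (6, 7, 6), error at position 4, error magnitude e = 6, c = [8, 0, 5, 11, 10].

Step 1: column multipliers v_i = (∏_{j≠i}(α_i − α_j))^{−1} mod 13.
  i = 1 (α = 11): (11−4)(11−10)(11−12)(11−3) = 7·1·(−1)·8 = −56 ≡ 9, so v_1 = 9^{−1} = 3 (mod 13).
  i = 2 (α = 4): (4−11)(4−10)(4−12)(4−3) = (−7)·(−6)·(−8)·1 = −336 ≡ 2, so v_2 = 2^{−1} = 7 (mod 13).
  i = 3 (α = 10): (10−11)(10−4)(10−12)(10−3) = (−1)·6·(−2)·7 = 84 ≡ 6, so v_3 = 6^{−1} = 11 (mod 13).
  i = 4 (α = 12): (12−11)(12−4)(12−10)(12−3) = 1·8·2·9 = 144 ≡ 1, so v_4 = 1^{−1} = 1 (mod 13).
  i = 5 (α = 3): (3−11)(3−4)(3−10)(3−12) = (−8)·(−1)·(−7)·(−9) = 504 ≡ 10, so v_5 = 10^{−1} = 4 (mod 13).
  v = [3, 7, 11, 1, 4].
Step 2: syndromes of r = [8, 0, 5, 4, 10] (all sums mod 13).
  S_0 = Σ v_i r_i = 3·8 + 7·0 + 11·5 + 1·4 + 4·10 = 123 ≡ 6.
  S_1 = Σ v_i α_i r_i = 3·11·8 + 7·4·0 + 11·10·5 + 1·12·4 + 4·3·10 = 982 ≡ 7.
  α_i^2 mod 13 = [4, 3, 9, 1, 9].
  S_2 = Σ v_i α_i^2 r_i = 3·4·8 + 7·3·0 + 11·9·5 + 1·1·4 + 4·9·10 = 955 ≡ 6.
  S = (6, 7, 6) ≠ 0, so r is not a codeword (an error is present).
Step 3: locate the error. For a single error e at position i, S_ℓ = v_i·e·α_i^ℓ, so α_err = S_1/S_0.
  S_0^{−1} = 6^{−1} = 11 (mod 13), so α_err = 7·11 = 77 ≡ 12 = α_4. Error position i = 4.
  Consistency check: S_2/S_1 = 6·2 = 12 ≡ 12 = α_err ✓ (single-error assumption holds).
Step 4: error magnitude e = S_0/v_4 = S_0·∏_{j≠4}(α_4 − α_j) = 6·1 = 6 ≡ 6 (mod 13).
Step 5: correct position 4: c_4 = r_4 − e = 4 − 6 ≡ 11 (mod 13). Hence c = [8, 0, 5, 11, 10].
  Check: interpolating c through the α_i gives m(x) = 1 + 3·x (degree < 2) with m(α_i) = c_i for every i, so c is indeed a codeword.


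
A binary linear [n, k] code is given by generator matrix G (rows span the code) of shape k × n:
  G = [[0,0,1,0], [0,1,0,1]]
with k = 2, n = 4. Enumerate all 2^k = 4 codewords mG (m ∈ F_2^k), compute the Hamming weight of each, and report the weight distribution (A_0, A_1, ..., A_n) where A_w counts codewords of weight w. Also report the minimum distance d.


Weight distribution: A_0 = 1, A_1 = 1, A_2 = 1, A_3 = 1. Minimum distance d = 1.

Enumerate all 2^2 = 4 messages m ∈ F_2^2.
For each, compute codeword c = mG in F_2^4, then tally its weight.
  m = 00 → c = 0000, weight = 0.
  m = 10 → c = 0010, weight = 1.
  m = 01 → c = 0101, weight = 2.
  m = 11 → c = 0111, weight = 3.
Tally weights:
  weight 0: 1 codewords.
  weight 1: 1 codewords.
  weight 2: 1 codewords.
  weight 3: 1 codewords.
Minimum distance d = smallest w > 0 with A_w > 0 = 1.
Sanity: Σ A_w = 4 = 2^2 = 4 ✓.


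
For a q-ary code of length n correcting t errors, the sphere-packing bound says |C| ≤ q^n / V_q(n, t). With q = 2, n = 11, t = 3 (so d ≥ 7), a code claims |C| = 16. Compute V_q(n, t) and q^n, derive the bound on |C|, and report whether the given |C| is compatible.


V_q(n, t) = 232, q^n = 2048, Hamming bound = 8, |C| = 16 > bound (violated).

Step 1: Compute V_q(n, t) = Σ_{j=0}^3 C(n, j) (q−1)^j.
  j = 0: C(11,0)·(1)^0 = 1·1 = 1.
  j = 1: C(11,1)·(1)^1 = 11·1 = 11.
  j = 2: C(11,2)·(1)^2 = 55·1 = 55.
  j = 3: C(11,3)·(1)^3 = 165·1 = 165.
  V_q(n, t) = 1 + 11 + 55 + 165 = 232.
Step 2: q^n = 2^11 = 2048.
Step 3: Hamming bound ⌊q^n / V_q(n,t)⌋ = ⌊2048/232⌋ = 8.
Step 4: Compare |C| = 16 to 8: violated.
The claimed |C| lies above the Hamming bound, so no 2-ary code of length 11 with d ≥ 7 can have 16 codewords.


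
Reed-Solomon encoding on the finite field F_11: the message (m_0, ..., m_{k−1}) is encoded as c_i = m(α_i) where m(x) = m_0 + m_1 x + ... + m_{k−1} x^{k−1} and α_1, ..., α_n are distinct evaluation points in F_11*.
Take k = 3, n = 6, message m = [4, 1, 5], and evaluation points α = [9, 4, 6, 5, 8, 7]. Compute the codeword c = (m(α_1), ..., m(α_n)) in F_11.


c = [0, 0, 3, 2, 2, 3]

Message polynomial: m(x) = 4 + 1·x + 5·x^2 (mod 11).
For each evaluation point α_i, compute m(α_i) mod 11:
  α_1 = 9: Horner steps 5 → 2 → 0, so m(9) = 0.
  α_2 = 4: Horner steps 5 → 10 → 0, so m(4) = 0.
  α_3 = 6: Horner steps 5 → 9 → 3, so m(6) = 3.
  α_4 = 5: Horner steps 5 → 4 → 2, so m(5) = 2.
  α_5 = 8: Horner steps 5 → 8 → 2, so m(8) = 2.
  α_6 = 7: Horner steps 5 → 3 → 3, so m(7) = 3.
Codeword c = [0, 0, 3, 2, 2, 3] ∈ F_11^6.


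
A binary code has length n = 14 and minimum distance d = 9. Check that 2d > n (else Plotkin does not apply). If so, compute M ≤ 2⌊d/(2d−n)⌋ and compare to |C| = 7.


Plotkin bound M ≤ 4; given |C| = 7 > bound (violated).

Check applicability: 2d = 18, n = 14.
2d − n = 4 > 0, so Plotkin applies.
Compute d/(2d−n) = 9/4 ≈ 2.2500.
⌊d/(2d−n)⌋ = 2.
Plotkin bound: M ≤ 2·2 = 4.
Given |C| = 7, check: VIOLATED.
This |C| is above the Plotkin bound, so no binary code with n = 14, d = 9 and 7 codewords exists.


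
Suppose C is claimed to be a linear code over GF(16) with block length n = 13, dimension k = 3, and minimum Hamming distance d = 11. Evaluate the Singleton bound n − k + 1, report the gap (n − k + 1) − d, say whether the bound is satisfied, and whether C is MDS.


Singleton RHS = n − k + 1 = 11, slack = 0, bound satisfied, MDS.

Singleton bound: d ≤ n − k + 1.
Here n = 13, k = 3, so n − k + 1 = 11.
Given d = 11, check d ≤ 11: YES.
Slack = (n − k + 1) − d = 0.
The code is MDS (slack = 0).
Description: the claimed parameters are [13, 3, 11]_16; such a code would be MDS (meets Singleton bound).


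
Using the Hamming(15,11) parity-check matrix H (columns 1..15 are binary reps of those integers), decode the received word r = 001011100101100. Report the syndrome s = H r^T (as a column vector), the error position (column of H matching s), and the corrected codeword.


s = (1, 1, 0, 0)^T, error position = 12, corrected codeword c = 001011100100100

Compute s = H r^T mod 2 one row at a time:
  s_1 = 0 + 0 + 1 + 0 + 1 + 1 + 0 + 0 = 3 ≡ 1 (mod 2).
  s_2 = 0 + 1 + 1 + 1 + 1 + 1 + 0 + 0 = 5 ≡ 1 (mod 2).
  s_3 = 0 + 1 + 1 + 1 + 1 + 0 + 0 + 0 = 4 ≡ 0 (mod 2).
  s_4 = 0 + 1 + 1 + 1 + 0 + 0 + 1 + 0 = 4 ≡ 0 (mod 2).
s = (1, 1, 0, 0)^T — this equals column 12 of H (binary 1100), so error is at position 12.
Correct: flip bit 12 of r = 001011100101100 to get c = 001011100100100.


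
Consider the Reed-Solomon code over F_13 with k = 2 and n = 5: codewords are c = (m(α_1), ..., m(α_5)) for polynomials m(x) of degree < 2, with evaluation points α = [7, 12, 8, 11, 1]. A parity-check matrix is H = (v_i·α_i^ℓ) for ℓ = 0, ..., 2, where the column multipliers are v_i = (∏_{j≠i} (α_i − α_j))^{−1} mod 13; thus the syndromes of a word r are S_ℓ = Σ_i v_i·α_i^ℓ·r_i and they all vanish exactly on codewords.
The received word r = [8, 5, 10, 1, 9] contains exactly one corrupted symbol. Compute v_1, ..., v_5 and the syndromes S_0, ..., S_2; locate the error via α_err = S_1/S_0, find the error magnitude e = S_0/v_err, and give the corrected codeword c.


S = (5, 3, 7), error at position 4, error magnitude e = 11, c = [8, 5, 10, 3, 9].

Step 1: column multipliers v_i = (∏_{j≠i}(α_i − α_j))^{−1} mod 13.
  i = 1 (α = 7): (7−12)(7−8)(7−11)(7−1) = (−5)·(−1)·(−4)·6 = −120 ≡ 10, so v_1 = 10^{−1} = 4 (mod 13).
  i = 2 (α = 12): (12−7)(12−8)(12−11)(12−1) = 5·4·1·11 = 220 ≡ 12, so v_2 = 12^{−1} = 12 (mod 13).
  i = 3 (α = 8): (8−7)(8−12)(8−11)(8−1) = 1·(−4)·(−3)·7 = 84 ≡ 6, so v_3 = 6^{−1} = 11 (mod 13).
  i = 4 (α = 11): (11−7)(11−12)(11−8)(11−1) = 4·(−1)·3·10 = −120 ≡ 10, so v_4 = 10^{−1} = 4 (mod 13).
  i = 5 (α = 1): (1−7)(1−12)(1−8)(1−11) = (−6)·(−11)·(−7)·(−10) = 4620 ≡ 5, so v_5 = 5^{−1} = 8 (mod 13).
  v = [4, 12, 11, 4, 8].
Step 2: syndromes of r = [8, 5, 10, 1, 9] (all sums mod 13).
  S_0 = Σ v_i r_i = 4·8 + 12·5 + 11·10 + 4·1 + 8·9 = 278 ≡ 5.
  S_1 = Σ v_i α_i r_i = 4·7·8 + 12·12·5 + 11·8·10 + 4·11·1 + 8·1·9 = 1940 ≡ 3.
  α_i^2 mod 13 = [10, 1, 12, 4, 1].
  S_2 = Σ v_i α_i^2 r_i = 4·10·8 + 12·1·5 + 11·12·10 + 4·4·1 + 8·1·9 = 1788 ≡ 7.
  S = (5, 3, 7) ≠ 0, so r is not a codeword (an error is present).
Step 3: locate the error. For a single error e at position i, S_ℓ = v_i·e·α_i^ℓ, so α_err = S_1/S_0.
  S_0^{−1} = 5^{−1} = 8 (mod 13), so α_err = 3·8 = 24 ≡ 11 = α_4. Error position i = 4.
  Consistency check: S_2/S_1 = 7·9 = 63 ≡ 11 = α_err ✓ (single-error assumption holds).
Step 4: error magnitude e = S_0/v_4 = S_0·∏_{j≠4}(α_4 − α_j) = 5·10 = 50 ≡ 11 (mod 13).
Step 5: correct position 4: c_4 = r_4 − e = 1 − 11 ≡ 3 (mod 13). Hence c = [8, 5, 10, 3, 9].
  Check: interpolating c through the α_i gives m(x) = 7 + 2·x (degree < 2) with m(α_i) = c_i for every i, so c is indeed a codeword.


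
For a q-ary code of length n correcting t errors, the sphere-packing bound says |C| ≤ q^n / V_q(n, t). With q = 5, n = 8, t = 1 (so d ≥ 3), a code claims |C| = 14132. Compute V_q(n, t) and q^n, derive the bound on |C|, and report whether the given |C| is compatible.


V_q(n, t) = 33, q^n = 390625, Hamming bound = 11837, |C| = 14132 > bound (violated).

Step 1: Compute V_q(n, t) = Σ_{j=0}^1 C(n, j) (q−1)^j.
  j = 0: C(8,0)·(4)^0 = 1·1 = 1.
  j = 1: C(8,1)·(4)^1 = 8·4 = 32.
  V_q(n, t) = 1 + 32 = 33.
Step 2: q^n = 5^8 = 390625.
Step 3: Hamming bound ⌊q^n / V_q(n,t)⌋ = ⌊390625/33⌋ = 11837.
Step 4: Compare |C| = 14132 to 11837: violated.
The claimed |C| lies above the Hamming bound, so no 5-ary code of length 8 with d ≥ 3 can have 14132 codewords.


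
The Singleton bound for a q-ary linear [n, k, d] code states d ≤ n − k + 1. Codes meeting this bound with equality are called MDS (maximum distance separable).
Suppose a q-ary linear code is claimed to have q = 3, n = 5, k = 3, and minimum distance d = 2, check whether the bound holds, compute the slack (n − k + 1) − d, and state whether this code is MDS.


Singleton RHS = n − k + 1 = 3, slack = 1, bound satisfied, not MDS.

Singleton bound: d ≤ n − k + 1.
Here n = 5, k = 3, so n − k + 1 = 3.
Given d = 2, check d ≤ 3: YES.
Slack = (n − k + 1) − d = 1.
The code is NOT MDS (slack = 1 > 0).
Description: the claimed parameters are [5, 3, 2]_3; such a code would be non-MDS.


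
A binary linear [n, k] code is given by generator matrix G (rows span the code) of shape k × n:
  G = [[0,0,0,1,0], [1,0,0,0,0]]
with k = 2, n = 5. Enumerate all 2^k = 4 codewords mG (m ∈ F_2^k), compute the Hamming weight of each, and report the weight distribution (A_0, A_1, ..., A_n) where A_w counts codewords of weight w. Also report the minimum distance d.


Weight distribution: A_0 = 1, A_1 = 2, A_2 = 1. Minimum distance d = 1.

Enumerate all 2^2 = 4 messages m ∈ F_2^2.
For each, compute codeword c = mG in F_2^5, then tally its weight.
  m = 00 → c = 00000, weight = 0.
  m = 10 → c = 00010, weight = 1.
  m = 01 → c = 10000, weight = 1.
  m = 11 → c = 10010, weight = 2.
Tally weights:
  weight 0: 1 codewords.
  weight 1: 2 codewords.
  weight 2: 1 codewords.
Minimum distance d = smallest w > 0 with A_w > 0 = 1.
Sanity: Σ A_w = 4 = 2^2 = 4 ✓.


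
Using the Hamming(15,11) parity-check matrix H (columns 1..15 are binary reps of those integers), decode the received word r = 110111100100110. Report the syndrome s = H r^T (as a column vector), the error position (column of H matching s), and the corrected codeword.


s = (1, 0, 1, 0)^T, error position = 10, corrected codeword c = 110111100000110

Compute s = H r^T mod 2 one row at a time:
  s_1 = 0 + 0 + 1 + 0 + 0 + 1 + 1 + 0 = 3 ≡ 1 (mod 2).
  s_2 = 1 + 1 + 1 + 1 + 0 + 1 + 1 + 0 = 6 ≡ 0 (mod 2).
  s_3 = 1 + 0 + 1 + 1 + 1 + 0 + 1 + 0 = 5 ≡ 1 (mod 2).
  s_4 = 1 + 0 + 1 + 1 + 0 + 0 + 1 + 0 = 4 ≡ 0 (mod 2).
s = (1, 0, 1, 0)^T — this equals column 10 of H (binary 1010), so error is at position 10.
Correct: flip bit 10 of r = 110111100100110 to get c = 110111100000110.


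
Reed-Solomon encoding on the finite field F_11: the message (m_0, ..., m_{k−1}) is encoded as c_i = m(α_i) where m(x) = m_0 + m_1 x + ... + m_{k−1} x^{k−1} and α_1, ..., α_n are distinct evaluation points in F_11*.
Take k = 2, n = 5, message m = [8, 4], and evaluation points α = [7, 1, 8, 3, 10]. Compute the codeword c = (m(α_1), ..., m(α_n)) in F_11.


c = [3, 1, 7, 9, 4]

Message polynomial: m(x) = 8 + 4·x (mod 11).
For each evaluation point α_i, compute m(α_i) mod 11:
  α_1 = 7: Horner steps 4 → 3, so m(7) = 3.
  α_2 = 1: Horner steps 4 → 1, so m(1) = 1.
  α_3 = 8: Horner steps 4 → 7, so m(8) = 7.
  α_4 = 3: Horner steps 4 → 9, so m(3) = 9.
  α_5 = 10: Horner steps 4 → 4, so m(10) = 4.
Codeword c = [3, 1, 7, 9, 4] ∈ F_11^5.


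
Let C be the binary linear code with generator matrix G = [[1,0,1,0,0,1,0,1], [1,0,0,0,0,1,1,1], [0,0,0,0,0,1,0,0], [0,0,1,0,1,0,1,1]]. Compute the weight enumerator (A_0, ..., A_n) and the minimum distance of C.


Weight distribution: A_0 = 1, A_1 = 1, A_2 = 2, A_3 = 6, A_4 = 5, A_5 = 1. Minimum distance d = 1.

Enumerate all 2^4 = 16 messages m ∈ F_2^4.
For each, compute codeword c = mG in F_2^8, then tally its weight.
  m = 0000 → c = 00000000, weight = 0.
  m = 1000 → c = 10100101, weight = 4.
  m = 0100 → c = 10000111, weight = 4.
  m = 1100 → c = 00100010, weight = 2.
  m = 0010 → c = 00000100, weight = 1.
  m = 1010 → c = 10100001, weight = 3.
  m = 0110 → c = 10000011, weight = 3.
  m = 1110 → c = 00100110, weight = 3.
  m = 0001 → c = 00101011, weight = 4.
  m = 1001 → c = 10001110, weight = 4.
  m = 0101 → c = 10101100, weight = 4.
  m = 1101 → c = 00001001, weight = 2.
  m = 0011 → c = 00101111, weight = 5.
  m = 1011 → c = 10001010, weight = 3.
  m = 0111 → c = 10101000, weight = 3.
  m = 1111 → c = 00001101, weight = 3.
Tally weights:
  weight 0: 1 codewords.
  weight 1: 1 codewords.
  weight 2: 2 codewords.
  weight 3: 6 codewords.
  weight 4: 5 codewords.
  weight 5: 1 codewords.
Minimum distance d = smallest w > 0 with A_w > 0 = 1.
Sanity: Σ A_w = 16 = 2^4 = 16 ✓.


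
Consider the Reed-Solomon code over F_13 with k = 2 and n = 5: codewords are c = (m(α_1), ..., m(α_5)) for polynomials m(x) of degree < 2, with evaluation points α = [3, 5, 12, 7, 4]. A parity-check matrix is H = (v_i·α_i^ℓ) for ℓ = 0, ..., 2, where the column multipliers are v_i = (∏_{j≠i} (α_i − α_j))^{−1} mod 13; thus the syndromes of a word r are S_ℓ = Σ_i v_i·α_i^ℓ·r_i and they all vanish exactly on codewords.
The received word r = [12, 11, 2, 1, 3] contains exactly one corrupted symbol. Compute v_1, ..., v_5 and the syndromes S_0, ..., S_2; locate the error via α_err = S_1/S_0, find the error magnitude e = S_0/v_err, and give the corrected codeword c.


S = (8, 11, 7), error at position 1, error magnitude e = 4, c = [8, 11, 2, 1, 3].

Step 1: column multipliers v_i = (∏_{j≠i}(α_i − α_j))^{−1} mod 13.
  i = 1 (α = 3): (3−5)(3−12)(3−7)(3−4) = (−2)·(−9)·(−4)·(−1) = 72 ≡ 7, so v_1 = 7^{−1} = 2 (mod 13).
  i = 2 (α = 5): (5−3)(5−12)(5−7)(5−4) = 2·(−7)·(−2)·1 = 28 ≡ 2, so v_2 = 2^{−1} = 7 (mod 13).
  i = 3 (α = 12): (12−3)(12−5)(12−7)(12−4) = 9·7·5·8 = 2520 ≡ 11, so v_3 = 11^{−1} = 6 (mod 13).
  i = 4 (α = 7): (7−3)(7−5)(7−12)(7−4) = 4·2·(−5)·3 = −120 ≡ 10, so v_4 = 10^{−1} = 4 (mod 13).
  i = 5 (α = 4): (4−3)(4−5)(4−12)(4−7) = 1·(−1)·(−8)·(−3) = −24 ≡ 2, so v_5 = 2^{−1} = 7 (mod 13).
  v = [2, 7, 6, 4, 7].
Step 2: syndromes of r = [12, 11, 2, 1, 3] (all sums mod 13).
  S_0 = Σ v_i r_i = 2·12 + 7·11 + 6·2 + 4·1 + 7·3 = 138 ≡ 8.
  S_1 = Σ v_i α_i r_i = 2·3·12 + 7·5·11 + 6·12·2 + 4·7·1 + 7·4·3 = 713 ≡ 11.
  α_i^2 mod 13 = [9, 12, 1, 10, 3].
  S_2 = Σ v_i α_i^2 r_i = 2·9·12 + 7·12·11 + 6·1·2 + 4·10·1 + 7·3·3 = 1255 ≡ 7.
  S = (8, 11, 7) ≠ 0, so r is not a codeword (an error is present).
Step 3: locate the error. For a single error e at position i, S_ℓ = v_i·e·α_i^ℓ, so α_err = S_1/S_0.
  S_0^{−1} = 8^{−1} = 5 (mod 13), so α_err = 11·5 = 55 ≡ 3 = α_1. Error position i = 1.
  Consistency check: S_2/S_1 = 7·6 = 42 ≡ 3 = α_err ✓ (single-error assumption holds).
Step 4: error magnitude e = S_0/v_1 = S_0·∏_{j≠1}(α_1 − α_j) = 8·7 = 56 ≡ 4 (mod 13).
Step 5: correct position 1: c_1 = r_1 − e = 12 − 4 ≡ 8 (mod 13). Hence c = [8, 11, 2, 1, 3].
  Check: interpolating c through the α_i gives m(x) = 10 + 8·x (degree < 2) with m(α_i) = c_i for every i, so c is indeed a codeword.


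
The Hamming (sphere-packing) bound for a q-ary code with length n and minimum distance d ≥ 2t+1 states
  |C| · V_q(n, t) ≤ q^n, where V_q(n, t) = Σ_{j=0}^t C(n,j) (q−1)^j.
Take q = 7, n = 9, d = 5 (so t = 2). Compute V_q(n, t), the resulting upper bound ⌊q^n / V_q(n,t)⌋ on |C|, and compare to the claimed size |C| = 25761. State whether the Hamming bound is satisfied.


V_q(n, t) = 1351, q^n = 40353607, Hamming bound = 29869, |C| = 25761 ≤ bound (satisfied).

Step 1: Compute V_q(n, t) = Σ_{j=0}^2 C(n, j) (q−1)^j.
  j = 0: C(9,0)·(6)^0 = 1·1 = 1.
  j = 1: C(9,1)·(6)^1 = 9·6 = 54.
  j = 2: C(9,2)·(6)^2 = 36·36 = 1296.
  V_q(n, t) = 1 + 54 + 1296 = 1351.
Step 2: q^n = 7^9 = 40353607.
Step 3: Hamming bound ⌊q^n / V_q(n,t)⌋ = ⌊40353607/1351⌋ = 29869.
Step 4: Compare |C| = 25761 to 29869: satisfied.
The claimed |C| lies below the Hamming bound.


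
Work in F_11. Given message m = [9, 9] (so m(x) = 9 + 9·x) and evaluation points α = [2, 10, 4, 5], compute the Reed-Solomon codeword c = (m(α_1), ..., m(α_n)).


c = [5, 0, 1, 10]

Message polynomial: m(x) = 9 + 9·x (mod 11).
For each evaluation point α_i, compute m(α_i) mod 11:
  α_1 = 2: Horner steps 9 → 5, so m(2) = 5.
  α_2 = 10: Horner steps 9 → 0, so m(10) = 0.
  α_3 = 4: Horner steps 9 → 1, so m(4) = 1.
  α_4 = 5: Horner steps 9 → 10, so m(5) = 10.
Codeword c = [5, 0, 1, 10] ∈ F_11^4.


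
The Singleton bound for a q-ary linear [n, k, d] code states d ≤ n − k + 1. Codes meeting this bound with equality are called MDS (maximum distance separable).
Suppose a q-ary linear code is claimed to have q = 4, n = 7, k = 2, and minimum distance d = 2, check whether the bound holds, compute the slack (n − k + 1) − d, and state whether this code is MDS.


Singleton RHS = n − k + 1 = 6, slack = 4, bound satisfied, not MDS.

Singleton bound: d ≤ n − k + 1.
Here n = 7, k = 2, so n − k + 1 = 6.
Given d = 2, check d ≤ 6: YES.
Slack = (n − k + 1) − d = 4.
The code is NOT MDS (slack = 4 > 0).
Description: the claimed parameters are [7, 2, 2]_4; such a code would be non-MDS.


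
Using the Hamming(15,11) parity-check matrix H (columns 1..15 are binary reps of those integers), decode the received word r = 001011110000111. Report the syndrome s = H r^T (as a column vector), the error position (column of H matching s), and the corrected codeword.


s = (0, 0, 1, 1)^T, error position = 3, corrected codeword c = 000011110000111

Compute s = H r^T mod 2 one row at a time:
  s_1 = 1 + 0 + 0 + 0 + 0 + 1 + 1 + 1 = 4 ≡ 0 (mod 2).
  s_2 = 0 + 1 + 1 + 1 + 0 + 1 + 1 + 1 = 6 ≡ 0 (mod 2).
  s_3 = 0 + 1 + 1 + 1 + 0 + 0 + 1 + 1 = 5 ≡ 1 (mod 2).
  s_4 = 0 + 1 + 1 + 1 + 0 + 0 + 1 + 1 = 5 ≡ 1 (mod 2).
s = (0, 0, 1, 1)^T — this equals column 3 of H (binary 0011), so error is at position 3.
Correct: flip bit 3 of r = 001011110000111 to get c = 000011110000111.


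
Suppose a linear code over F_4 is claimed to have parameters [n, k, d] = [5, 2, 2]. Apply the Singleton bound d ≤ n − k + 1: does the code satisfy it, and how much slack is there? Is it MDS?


Singleton RHS = n − k + 1 = 4, slack = 2, bound satisfied, not MDS.

Singleton bound: d ≤ n − k + 1.
Here n = 5, k = 2, so n − k + 1 = 4.
Given d = 2, check d ≤ 4: YES.
Slack = (n − k + 1) − d = 2.
The code is NOT MDS (slack = 2 > 0).
Description: the claimed parameters are [5, 2, 2]_4; such a code would be non-MDS.


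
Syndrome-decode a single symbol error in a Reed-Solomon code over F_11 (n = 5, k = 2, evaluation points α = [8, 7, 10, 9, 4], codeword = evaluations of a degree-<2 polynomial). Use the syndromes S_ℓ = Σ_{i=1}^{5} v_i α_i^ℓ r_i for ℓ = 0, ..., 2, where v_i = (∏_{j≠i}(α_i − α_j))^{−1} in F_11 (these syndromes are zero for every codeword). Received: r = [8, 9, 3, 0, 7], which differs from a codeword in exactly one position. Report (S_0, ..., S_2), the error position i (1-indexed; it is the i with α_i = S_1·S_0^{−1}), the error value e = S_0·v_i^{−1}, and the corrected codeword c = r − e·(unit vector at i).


S = (1, 7, 5), error at position 2, error magnitude e = 4, c = [8, 5, 3, 0, 7].

Step 1: column multipliers v_i = (∏_{j≠i}(α_i − α_j))^{−1} mod 11.
  i = 1 (α = 8): (8−7)(8−10)(8−9)(8−4) = 1·(−2)·(−1)·4 = 8 ≡ 8, so v_1 = 8^{−1} = 7 (mod 11).
  i = 2 (α = 7): (7−8)(7−10)(7−9)(7−4) = (−1)·(−3)·(−2)·3 = −18 ≡ 4, so v_2 = 4^{−1} = 3 (mod 11).
  i = 3 (α = 10): (10−8)(10−7)(10−9)(10−4) = 2·3·1·6 = 36 ≡ 3, so v_3 = 3^{−1} = 4 (mod 11).
  i = 4 (α = 9): (9−8)(9−7)(9−10)(9−4) = 1·2·(−1)·5 = −10 ≡ 1, so v_4 = 1^{−1} = 1 (mod 11).
  i = 5 (α = 4): (4−8)(4−7)(4−10)(4−9) = (−4)·(−3)·(−6)·(−5) = 360 ≡ 8, so v_5 = 8^{−1} = 7 (mod 11).
  v = [7, 3, 4, 1, 7].
Step 2: syndromes of r = [8, 9, 3, 0, 7] (all sums mod 11).
  S_0 = Σ v_i r_i = 7·8 + 3·9 + 4·3 + 1·0 + 7·7 = 144 ≡ 1.
  S_1 = Σ v_i α_i r_i = 7·8·8 + 3·7·9 + 4·10·3 + 1·9·0 + 7·4·7 = 953 ≡ 7.
  α_i^2 mod 11 = [9, 5, 1, 4, 5].
  S_2 = Σ v_i α_i^2 r_i = 7·9·8 + 3·5·9 + 4·1·3 + 1·4·0 + 7·5·7 = 896 ≡ 5.
  S = (1, 7, 5) ≠ 0, so r is not a codeword (an error is present).
Step 3: locate the error. For a single error e at position i, S_ℓ = v_i·e·α_i^ℓ, so α_err = S_1/S_0.
  S_0^{−1} = 1^{−1} = 1 (mod 11), so α_err = 7·1 = 7 ≡ 7 = α_2. Error position i = 2.
  Consistency check: S_2/S_1 = 5·8 = 40 ≡ 7 = α_err ✓ (single-error assumption holds).
Step 4: error magnitude e = S_0/v_2 = S_0·∏_{j≠2}(α_2 − α_j) = 1·4 = 4 ≡ 4 (mod 11).
Step 5: correct position 2: c_2 = r_2 − e = 9 − 4 ≡ 5 (mod 11). Hence c = [8, 5, 3, 0, 7].
  Check: interpolating c through the α_i gives m(x) = 6 + 3·x (degree < 2) with m(α_i) = c_i for every i, so c is indeed a codeword.


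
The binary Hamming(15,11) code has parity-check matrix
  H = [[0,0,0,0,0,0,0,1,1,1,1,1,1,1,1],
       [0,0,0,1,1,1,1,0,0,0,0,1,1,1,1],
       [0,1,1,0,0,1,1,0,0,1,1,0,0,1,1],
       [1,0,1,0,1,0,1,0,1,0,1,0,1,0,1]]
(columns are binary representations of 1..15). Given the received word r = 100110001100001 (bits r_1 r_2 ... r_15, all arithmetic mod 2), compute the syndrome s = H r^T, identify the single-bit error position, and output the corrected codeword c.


s = (1, 1, 0, 0)^T, error position = 12, corrected codeword c = 100110001101001

Compute s = H r^T mod 2 one row at a time:
  s_1 = 0 + 1 + 1 + 0 + 0 + 0 + 0 + 1 = 3 ≡ 1 (mod 2).
  s_2 = 1 + 1 + 0 + 0 + 0 + 0 + 0 + 1 = 3 ≡ 1 (mod 2).
  s_3 = 0 + 0 + 0 + 0 + 1 + 0 + 0 + 1 = 2 ≡ 0 (mod 2).
  s_4 = 1 + 0 + 1 + 0 + 1 + 0 + 0 + 1 = 4 ≡ 0 (mod 2).
s = (1, 1, 0, 0)^T — this equals column 12 of H (binary 1100), so error is at position 12.
Correct: flip bit 12 of r = 100110001100001 to get c = 100110001101001.


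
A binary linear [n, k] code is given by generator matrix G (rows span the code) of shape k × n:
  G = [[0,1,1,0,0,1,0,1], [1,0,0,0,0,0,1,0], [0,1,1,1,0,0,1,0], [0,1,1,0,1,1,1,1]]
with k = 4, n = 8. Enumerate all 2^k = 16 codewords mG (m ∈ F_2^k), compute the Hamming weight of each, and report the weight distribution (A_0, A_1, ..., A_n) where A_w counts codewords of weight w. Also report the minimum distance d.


Weight distribution: A_0 = 1, A_2 = 3, A_4 = 7, A_6 = 5. Minimum distance d = 2.

Enumerate all 2^4 = 16 messages m ∈ F_2^4.
For each, compute codeword c = mG in F_2^8, then tally its weight.
  m = 0000 → c = 00000000, weight = 0.
  m = 1000 → c = 01100101, weight = 4.
  m = 0100 → c = 10000010, weight = 2.
  m = 1100 → c = 11100111, weight = 6.
  m = 0010 → c = 01110010, weight = 4.
  m = 1010 → c = 00010111, weight = 4.
  m = 0110 → c = 11110000, weight = 4.
  m = 1110 → c = 10010101, weight = 4.
  m = 0001 → c = 01101111, weight = 6.
  m = 1001 → c = 00001010, weight = 2.
  m = 0101 → c = 11101101, weight = 6.
  m = 1101 → c = 10001000, weight = 2.
  m = 0011 → c = 00011101, weight = 4.
  m = 1011 → c = 01111000, weight = 4.
  m = 0111 → c = 10011111, weight = 6.
  m = 1111 → c = 11111010, weight = 6.
Tally weights:
  weight 0: 1 codewords.
  weight 2: 3 codewords.
  weight 4: 7 codewords.
  weight 6: 5 codewords.
Minimum distance d = smallest w > 0 with A_w > 0 = 2.
Sanity: Σ A_w = 16 = 2^4 = 16 ✓.


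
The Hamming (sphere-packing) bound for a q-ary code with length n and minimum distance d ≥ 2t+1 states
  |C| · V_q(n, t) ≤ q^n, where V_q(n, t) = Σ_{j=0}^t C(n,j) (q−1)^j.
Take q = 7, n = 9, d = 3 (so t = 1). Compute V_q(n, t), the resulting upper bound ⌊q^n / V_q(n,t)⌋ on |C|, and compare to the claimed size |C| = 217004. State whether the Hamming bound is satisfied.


V_q(n, t) = 55, q^n = 40353607, Hamming bound = 733701, |C| = 217004 ≤ bound (satisfied).

Step 1: Compute V_q(n, t) = Σ_{j=0}^1 C(n, j) (q−1)^j.
  j = 0: C(9,0)·(6)^0 = 1·1 = 1.
  j = 1: C(9,1)·(6)^1 = 9·6 = 54.
  V_q(n, t) = 1 + 54 = 55.
Step 2: q^n = 7^9 = 40353607.
Step 3: Hamming bound ⌊q^n / V_q(n,t)⌋ = ⌊40353607/55⌋ = 733701.
Step 4: Compare |C| = 217004 to 733701: satisfied.
The claimed |C| lies below the Hamming bound.


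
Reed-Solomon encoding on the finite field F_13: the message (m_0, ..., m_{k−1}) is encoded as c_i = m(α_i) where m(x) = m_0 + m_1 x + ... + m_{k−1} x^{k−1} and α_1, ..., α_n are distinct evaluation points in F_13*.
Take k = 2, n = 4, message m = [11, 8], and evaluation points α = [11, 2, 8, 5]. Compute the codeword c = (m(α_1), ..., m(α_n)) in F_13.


c = [8, 1, 10, 12]

Message polynomial: m(x) = 11 + 8·x (mod 13).
For each evaluation point α_i, compute m(α_i) mod 13:
  α_1 = 11: Horner steps 8 → 8, so m(11) = 8.
  α_2 = 2: Horner steps 8 → 1, so m(2) = 1.
  α_3 = 8: Horner steps 8 → 10, so m(8) = 10.
  α_4 = 5: Horner steps 8 → 12, so m(5) = 12.
Codeword c = [8, 1, 10, 12] ∈ F_13^4.


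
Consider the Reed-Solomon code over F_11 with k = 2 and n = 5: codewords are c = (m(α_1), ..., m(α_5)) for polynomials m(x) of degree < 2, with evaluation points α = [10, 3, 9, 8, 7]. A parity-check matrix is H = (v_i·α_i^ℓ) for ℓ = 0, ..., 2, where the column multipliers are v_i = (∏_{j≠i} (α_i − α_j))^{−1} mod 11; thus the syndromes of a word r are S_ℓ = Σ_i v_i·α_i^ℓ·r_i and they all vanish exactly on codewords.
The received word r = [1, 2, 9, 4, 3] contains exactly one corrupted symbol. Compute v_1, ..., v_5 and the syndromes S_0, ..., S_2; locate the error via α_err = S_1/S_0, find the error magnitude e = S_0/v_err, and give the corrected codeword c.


S = (2, 5, 7), error at position 4, error magnitude e = 9, c = [1, 2, 9, 6, 3].

Step 1: column multipliers v_i = (∏_{j≠i}(α_i − α_j))^{−1} mod 11.
  i = 1 (α = 10): (10−3)(10−9)(10−8)(10−7) = 7·1·2·3 = 42 ≡ 9, so v_1 = 9^{−1} = 5 (mod 11).
  i = 2 (α = 3): (3−10)(3−9)(3−8)(3−7) = (−7)·(−6)·(−5)·(−4) = 840 ≡ 4, so v_2 = 4^{−1} = 3 (mod 11).
  i = 3 (α = 9): (9−10)(9−3)(9−8)(9−7) = (−1)·6·1·2 = −12 ≡ 10, so v_3 = 10^{−1} = 10 (mod 11).
  i = 4 (α = 8): (8−10)(8−3)(8−9)(8−7) = (−2)·5·(−1)·1 = 10 ≡ 10, so v_4 = 10^{−1} = 10 (mod 11).
  i = 5 (α = 7): (7−10)(7−3)(7−9)(7−8) = (−3)·4·(−2)·(−1) = −24 ≡ 9, so v_5 = 9^{−1} = 5 (mod 11).
  v = [5, 3, 10, 10, 5].
Step 2: syndromes of r = [1, 2, 9, 4, 3] (all sums mod 11).
  S_0 = Σ v_i r_i = 5·1 + 3·2 + 10·9 + 10·4 + 5·3 = 156 ≡ 2.
  S_1 = Σ v_i α_i r_i = 5·10·1 + 3·3·2 + 10·9·9 + 10·8·4 + 5·7·3 = 1303 ≡ 5.
  α_i^2 mod 11 = [1, 9, 4, 9, 5].
  S_2 = Σ v_i α_i^2 r_i = 5·1·1 + 3·9·2 + 10·4·9 + 10·9·4 + 5·5·3 = 854 ≡ 7.
  S = (2, 5, 7) ≠ 0, so r is not a codeword (an error is present).
Step 3: locate the error. For a single error e at position i, S_ℓ = v_i·e·α_i^ℓ, so α_err = S_1/S_0.
  S_0^{−1} = 2^{−1} = 6 (mod 11), so α_err = 5·6 = 30 ≡ 8 = α_4. Error position i = 4.
  Consistency check: S_2/S_1 = 7·9 = 63 ≡ 8 = α_err ✓ (single-error assumption holds).
Step 4: error magnitude e = S_0/v_4 = S_0·∏_{j≠4}(α_4 − α_j) = 2·10 = 20 ≡ 9 (mod 11).
Step 5: correct position 4: c_4 = r_4 − e = 4 − 9 ≡ 6 (mod 11). Hence c = [1, 2, 9, 6, 3].
  Check: interpolating c through the α_i gives m(x) = 4 + 3·x (degree < 2) with m(α_i) = c_i for every i, so c is indeed a codeword.


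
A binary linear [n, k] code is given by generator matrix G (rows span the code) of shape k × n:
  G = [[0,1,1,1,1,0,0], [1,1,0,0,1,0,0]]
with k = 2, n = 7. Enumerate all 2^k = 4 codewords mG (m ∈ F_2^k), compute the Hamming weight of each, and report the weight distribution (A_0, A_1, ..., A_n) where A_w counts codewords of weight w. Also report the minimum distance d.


Weight distribution: A_0 = 1, A_3 = 2, A_4 = 1. Minimum distance d = 3.

Enumerate all 2^2 = 4 messages m ∈ F_2^2.
For each, compute codeword c = mG in F_2^7, then tally its weight.
  m = 00 → c = 0000000, weight = 0.
  m = 10 → c = 0111100, weight = 4.
  m = 01 → c = 1100100, weight = 3.
  m = 11 → c = 1011000, weight = 3.
Tally weights:
  weight 0: 1 codewords.
  weight 3: 2 codewords.
  weight 4: 1 codewords.
Minimum distance d = smallest w > 0 with A_w > 0 = 3.
Sanity: Σ A_w = 4 = 2^2 = 4 ✓.


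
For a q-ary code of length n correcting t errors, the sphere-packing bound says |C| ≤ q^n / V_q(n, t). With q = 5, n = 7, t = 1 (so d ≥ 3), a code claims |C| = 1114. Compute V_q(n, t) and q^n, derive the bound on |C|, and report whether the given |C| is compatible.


V_q(n, t) = 29, q^n = 78125, Hamming bound = 2693, |C| = 1114 ≤ bound (satisfied).

Step 1: Compute V_q(n, t) = Σ_{j=0}^1 C(n, j) (q−1)^j.
  j = 0: C(7,0)·(4)^0 = 1·1 = 1.
  j = 1: C(7,1)·(4)^1 = 7·4 = 28.
  V_q(n, t) = 1 + 28 = 29.
Step 2: q^n = 5^7 = 78125.
Step 3: Hamming bound ⌊q^n / V_q(n,t)⌋ = ⌊78125/29⌋ = 2693.
Step 4: Compare |C| = 1114 to 2693: satisfied.
The claimed |C| lies below the Hamming bound.


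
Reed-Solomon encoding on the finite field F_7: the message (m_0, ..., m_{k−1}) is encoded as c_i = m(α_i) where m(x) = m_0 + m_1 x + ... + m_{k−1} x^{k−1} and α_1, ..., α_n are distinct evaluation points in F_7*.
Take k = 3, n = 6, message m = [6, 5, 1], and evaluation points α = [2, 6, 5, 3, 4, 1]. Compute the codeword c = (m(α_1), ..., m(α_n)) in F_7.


c = [6, 2, 0, 2, 0, 5]

Message polynomial: m(x) = 6 + 5·x + 1·x^2 (mod 7).
For each evaluation point α_i, compute m(α_i) mod 7:
  α_1 = 2: Horner steps 1 → 0 → 6, so m(2) = 6.
  α_2 = 6: Horner steps 1 → 4 → 2, so m(6) = 2.
  α_3 = 5: Horner steps 1 → 3 → 0, so m(5) = 0.
  α_4 = 3: Horner steps 1 → 1 → 2, so m(3) = 2.
  α_5 = 4: Horner steps 1 → 2 → 0, so m(4) = 0.
  α_6 = 1: Horner steps 1 → 6 → 5, so m(1) = 5.
Codeword c = [6, 2, 0, 2, 0, 5] ∈ F_7^6.


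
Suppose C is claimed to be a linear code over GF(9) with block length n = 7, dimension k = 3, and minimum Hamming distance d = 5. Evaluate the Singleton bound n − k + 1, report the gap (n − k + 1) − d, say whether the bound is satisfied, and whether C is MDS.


Singleton RHS = n − k + 1 = 5, slack = 0, bound satisfied, MDS.

Singleton bound: d ≤ n − k + 1.
Here n = 7, k = 3, so n − k + 1 = 5.
Given d = 5, check d ≤ 5: YES.
Slack = (n − k + 1) − d = 0.
The code is MDS (slack = 0).
Description: the claimed parameters are [7, 3, 5]_9; such a code would be MDS (meets Singleton bound).


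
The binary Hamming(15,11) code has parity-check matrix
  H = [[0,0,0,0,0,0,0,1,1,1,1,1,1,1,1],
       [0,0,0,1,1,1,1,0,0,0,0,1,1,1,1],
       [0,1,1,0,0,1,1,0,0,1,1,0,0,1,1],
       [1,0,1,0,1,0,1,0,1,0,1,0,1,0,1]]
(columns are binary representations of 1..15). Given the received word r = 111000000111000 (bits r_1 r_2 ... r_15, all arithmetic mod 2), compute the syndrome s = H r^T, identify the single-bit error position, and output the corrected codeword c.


s = (1, 1, 0, 1)^T, error position = 13, corrected codeword c = 111000000111100

Compute s = H r^T mod 2 one row at a time:
  s_1 = 0 + 0 + 1 + 1 + 1 + 0 + 0 + 0 = 3 ≡ 1 (mod 2).
  s_2 = 0 + 0 + 0 + 0 + 1 + 0 + 0 + 0 = 1 ≡ 1 (mod 2).
  s_3 = 1 + 1 + 0 + 0 + 1 + 1 + 0 + 0 = 4 ≡ 0 (mod 2).
  s_4 = 1 + 1 + 0 + 0 + 0 + 1 + 0 + 0 = 3 ≡ 1 (mod 2).
s = (1, 1, 0, 1)^T — this equals column 13 of H (binary 1101), so error is at position 13.
Correct: flip bit 13 of r = 111000000111000 to get c = 111000000111100.


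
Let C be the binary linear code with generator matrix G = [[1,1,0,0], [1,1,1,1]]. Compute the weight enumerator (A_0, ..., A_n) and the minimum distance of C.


Weight distribution: A_0 = 1, A_2 = 2, A_4 = 1. Minimum distance d = 2.

Enumerate all 2^2 = 4 messages m ∈ F_2^2.
For each, compute codeword c = mG in F_2^4, then tally its weight.
  m = 00 → c = 0000, weight = 0.
  m = 10 → c = 1100, weight = 2.
  m = 01 → c = 1111, weight = 4.
  m = 11 → c = 0011, weight = 2.
Tally weights:
  weight 0: 1 codewords.
  weight 2: 2 codewords.
  weight 4: 1 codewords.
Minimum distance d = smallest w > 0 with A_w > 0 = 2.
Sanity: Σ A_w = 4 = 2^2 = 4 ✓.


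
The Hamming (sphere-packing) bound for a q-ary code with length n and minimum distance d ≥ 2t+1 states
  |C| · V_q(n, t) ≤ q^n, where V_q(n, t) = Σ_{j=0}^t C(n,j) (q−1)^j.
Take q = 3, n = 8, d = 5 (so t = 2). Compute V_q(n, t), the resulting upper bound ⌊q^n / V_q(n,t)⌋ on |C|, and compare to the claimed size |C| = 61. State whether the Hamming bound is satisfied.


V_q(n, t) = 129, q^n = 6561, Hamming bound = 50, |C| = 61 > bound (violated).

Step 1: Compute V_q(n, t) = Σ_{j=0}^2 C(n, j) (q−1)^j.
  j = 0: C(8,0)·(2)^0 = 1·1 = 1.
  j = 1: C(8,1)·(2)^1 = 8·2 = 16.
  j = 2: C(8,2)·(2)^2 = 28·4 = 112.
  V_q(n, t) = 1 + 16 + 112 = 129.
Step 2: q^n = 3^8 = 6561.
Step 3: Hamming bound ⌊q^n / V_q(n,t)⌋ = ⌊6561/129⌋ = 50.
Step 4: Compare |C| = 61 to 50: violated.
The claimed |C| lies above the Hamming bound, so no 3-ary code of length 8 with d ≥ 5 can have 61 codewords.


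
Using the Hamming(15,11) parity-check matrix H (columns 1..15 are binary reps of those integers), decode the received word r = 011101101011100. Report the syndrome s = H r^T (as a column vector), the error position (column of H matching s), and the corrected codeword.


s = (0, 1, 1, 1)^T, error position = 7, corrected codeword c = 011101001011100

Compute s = H r^T mod 2 one row at a time:
  s_1 = 0 + 1 + 0 + 1 + 1 + 1 + 0 + 0 = 4 ≡ 0 (mod 2).
  s_2 = 1 + 0 + 1 + 1 + 1 + 1 + 0 + 0 = 5 ≡ 1 (mod 2).
  s_3 = 1 + 1 + 1 + 1 + 0 + 1 + 0 + 0 = 5 ≡ 1 (mod 2).
  s_4 = 0 + 1 + 0 + 1 + 1 + 1 + 1 + 0 = 5 ≡ 1 (mod 2).
s = (0, 1, 1, 1)^T — this equals column 7 of H (binary 0111), so error is at position 7.
Correct: flip bit 7 of r = 011101101011100 to get c = 011101001011100.


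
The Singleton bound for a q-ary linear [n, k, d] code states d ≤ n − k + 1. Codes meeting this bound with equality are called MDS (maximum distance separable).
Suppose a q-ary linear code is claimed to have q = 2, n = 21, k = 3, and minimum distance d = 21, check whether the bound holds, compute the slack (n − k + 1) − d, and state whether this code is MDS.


Singleton RHS = n − k + 1 = 19, slack = -2, bound violated (no such code; not MDS).

Singleton bound: d ≤ n − k + 1.
Here n = 21, k = 3, so n − k + 1 = 19.
Given d = 21, check d ≤ 19: NO.
Slack = (n − k + 1) − d = -2.
The slack is negative: d = 21 exceeds n − k + 1 = 19 by 2, so the Singleton bound is violated and no linear [21, 3, 21]_2 code can exist. In particular it is not MDS (MDS requires d = n − k + 1 exactly).
Description: the claimed parameters are [21, 3, 21]_2; such a code would be impossible (violates the Singleton bound).


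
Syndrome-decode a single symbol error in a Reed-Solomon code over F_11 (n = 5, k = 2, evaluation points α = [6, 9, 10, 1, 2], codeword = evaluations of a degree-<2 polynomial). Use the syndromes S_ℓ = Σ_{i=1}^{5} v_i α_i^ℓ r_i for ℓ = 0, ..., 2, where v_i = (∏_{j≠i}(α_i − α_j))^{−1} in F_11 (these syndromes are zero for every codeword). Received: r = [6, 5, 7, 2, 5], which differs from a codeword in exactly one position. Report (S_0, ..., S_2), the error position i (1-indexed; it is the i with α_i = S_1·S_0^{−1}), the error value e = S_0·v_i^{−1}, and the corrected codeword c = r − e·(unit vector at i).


S = (7, 8, 6), error at position 2, error magnitude e = 1, c = [6, 4, 7, 2, 5].

Step 1: column multipliers v_i = (∏_{j≠i}(α_i − α_j))^{−1} mod 11.
  i = 1 (α = 6): (6−9)(6−10)(6−1)(6−2) = (−3)·(−4)·5·4 = 240 ≡ 9, so v_1 = 9^{−1} = 5 (mod 11).
  i = 2 (α = 9): (9−6)(9−10)(9−1)(9−2) = 3·(−1)·8·7 = −168 ≡ 8, so v_2 = 8^{−1} = 7 (mod 11).
  i = 3 (α = 10): (10−6)(10−9)(10−1)(10−2) = 4·1·9·8 = 288 ≡ 2, so v_3 = 2^{−1} = 6 (mod 11).
  i = 4 (α = 1): (1−6)(1−9)(1−10)(1−2) = (−5)·(−8)·(−9)·(−1) = 360 ≡ 8, so v_4 = 8^{−1} = 7 (mod 11).
  i = 5 (α = 2): (2−6)(2−9)(2−10)(2−1) = (−4)·(−7)·(−8)·1 = −224 ≡ 7, so v_5 = 7^{−1} = 8 (mod 11).
  v = [5, 7, 6, 7, 8].
Step 2: syndromes of r = [6, 5, 7, 2, 5] (all sums mod 11).
  S_0 = Σ v_i r_i = 5·6 + 7·5 + 6·7 + 7·2 + 8·5 = 161 ≡ 7.
  S_1 = Σ v_i α_i r_i = 5·6·6 + 7·9·5 + 6·10·7 + 7·1·2 + 8·2·5 = 1009 ≡ 8.
  α_i^2 mod 11 = [3, 4, 1, 1, 4].
  S_2 = Σ v_i α_i^2 r_i = 5·3·6 + 7·4·5 + 6·1·7 + 7·1·2 + 8·4·5 = 446 ≡ 6.
  S = (7, 8, 6) ≠ 0, so r is not a codeword (an error is present).
Step 3: locate the error. For a single error e at position i, S_ℓ = v_i·e·α_i^ℓ, so α_err = S_1/S_0.
  S_0^{−1} = 7^{−1} = 8 (mod 11), so α_err = 8·8 = 64 ≡ 9 = α_2. Error position i = 2.
  Consistency check: S_2/S_1 = 6·7 = 42 ≡ 9 = α_err ✓ (single-error assumption holds).
Step 4: error magnitude e = S_0/v_2 = S_0·∏_{j≠2}(α_2 − α_j) = 7·8 = 56 ≡ 1 (mod 11).
Step 5: correct position 2: c_2 = r_2 − e = 5 − 1 ≡ 4 (mod 11). Hence c = [6, 4, 7, 2, 5].
  Check: interpolating c through the α_i gives m(x) = 10 + 3·x (degree < 2) with m(α_i) = c_i for every i, so c is indeed a codeword.
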